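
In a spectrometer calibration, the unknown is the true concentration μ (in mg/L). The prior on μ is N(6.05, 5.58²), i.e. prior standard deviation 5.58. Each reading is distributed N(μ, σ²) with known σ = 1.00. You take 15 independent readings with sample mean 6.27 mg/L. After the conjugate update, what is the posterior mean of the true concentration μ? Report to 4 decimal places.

6.2695

For Normal data with known variance σ², a Normal(μ₀, σ₀²) prior on μ is conjugate. Posterior precision = 1/σ₀² + n/σ²; posterior mean is the precision-weighted average of μ₀ and x̄.
n·x̄ = 15·6.27 = 94.05.
σ₀² = 5.58² = 31.1364, σ² = 1.00² = 1; σ² + n·σ₀² = 1 + 15·31.1364 = 468.046.
Posterior mean = (μ₀/σ₀² + n·x̄/σ²)/(1/σ₀² + n/σ²) = (σ²·μ₀ + σ₀²·n·x̄)/(σ² + n·σ₀²) = (1·6.05 + 31.1364·94.05)/468.046 = 2934.42842/468.046 = 6.2695.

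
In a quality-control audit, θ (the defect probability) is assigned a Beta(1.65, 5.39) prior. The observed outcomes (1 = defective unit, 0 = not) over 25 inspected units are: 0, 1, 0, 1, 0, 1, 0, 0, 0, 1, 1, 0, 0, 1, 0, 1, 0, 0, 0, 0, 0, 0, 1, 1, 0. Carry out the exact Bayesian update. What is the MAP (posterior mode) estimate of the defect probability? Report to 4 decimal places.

The Beta prior is conjugate to a Binomial/Bernoulli likelihood; the update adds successes to α and failures to β.
Posterior: Beta(α+k, β+n−k) = Beta(1.65+9, 5.39+16) = Beta(10.65, 21.39).
Mode of Beta(a,b) for a,b>1 is (a−1)/(a+b−2) = 9.65/30.04 = 0.3212.

0.3212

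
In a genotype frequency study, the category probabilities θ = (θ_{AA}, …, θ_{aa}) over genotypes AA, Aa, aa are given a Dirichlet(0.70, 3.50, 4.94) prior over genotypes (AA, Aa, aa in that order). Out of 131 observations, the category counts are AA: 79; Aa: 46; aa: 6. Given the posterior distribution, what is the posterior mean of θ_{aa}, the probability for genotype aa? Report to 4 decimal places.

0.0781

The Dirichlet prior is conjugate to the Multinomial likelihood: each posterior αⱼ = prior αⱼ + observed count nⱼ.
Posterior concentration: (79.70, 49.50, 10.94), total = 140.14.
E[θ_{aa}|data] = α_{aa}/Σα = 10.94/140.14 = 0.0781.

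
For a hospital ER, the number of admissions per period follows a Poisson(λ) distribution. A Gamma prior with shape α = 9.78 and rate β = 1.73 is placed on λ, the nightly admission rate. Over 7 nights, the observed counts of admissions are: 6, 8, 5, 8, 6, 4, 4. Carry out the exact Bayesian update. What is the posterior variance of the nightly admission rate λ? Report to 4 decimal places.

0.6663

With a Gamma(shape α, rate β) prior, the Poisson likelihood is conjugate: the posterior is Gamma(α + ΣXᵢ, β + n).
Sum of counts S = 41 over n = 7 nights.
Posterior: Gamma(α+S, β+n) = Gamma(9.78+41, 1.73+7) = Gamma(50.78, 8.73).
Var = α/β² = 50.78/8.73² = 0.6663.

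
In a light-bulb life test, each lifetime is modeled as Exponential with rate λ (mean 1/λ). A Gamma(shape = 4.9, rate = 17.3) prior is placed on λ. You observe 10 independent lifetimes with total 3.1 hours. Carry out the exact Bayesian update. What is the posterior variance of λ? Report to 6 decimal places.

0.035804

With a Gamma(shape α, rate β) prior on the exponential rate λ, the posterior after n observations with total T = Σxᵢ is Gamma(α+n, β+T).
Posterior: Gamma(4.9+10, 17.3+3.1) = Gamma(14.9, 20.4).
Var = α/β² = 0.035804.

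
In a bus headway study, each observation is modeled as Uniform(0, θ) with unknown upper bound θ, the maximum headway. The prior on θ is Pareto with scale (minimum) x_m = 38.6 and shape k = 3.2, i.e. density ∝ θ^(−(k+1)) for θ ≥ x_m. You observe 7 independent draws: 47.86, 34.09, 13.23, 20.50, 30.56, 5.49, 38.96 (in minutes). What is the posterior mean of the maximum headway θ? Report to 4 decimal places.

A Pareto(scale x_m, shape k) prior on the upper bound θ of Uniform(0, θ) is conjugate: posterior is Pareto(max(x_m, max xᵢ), k + n).
Sample maximum = 47.86; prior scale x_m = 38.6 → posterior scale = max = 47.86.
Posterior shape = 3.2 + 7 = 10.2.
E[θ|data] = k·x_m/(k−1) = 10.2·47.86/9.2 = 53.0622.

53.0622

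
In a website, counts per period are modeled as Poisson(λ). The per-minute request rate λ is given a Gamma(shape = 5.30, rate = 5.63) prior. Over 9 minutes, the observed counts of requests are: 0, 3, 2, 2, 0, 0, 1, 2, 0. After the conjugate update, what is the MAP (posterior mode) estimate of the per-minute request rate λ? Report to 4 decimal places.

0.9774

With a Gamma(shape α, rate β) prior, the Poisson likelihood is conjugate: the posterior is Gamma(α + ΣXᵢ, β + n).
Sum of counts S = 10 over n = 9 minutes.
Posterior: Gamma(α+S, β+n) = Gamma(5.30+10, 5.63+9) = Gamma(15.30, 14.63).
Mode of Gamma(α,β) for α≥1 is (α−1)/β = 14.30/14.63 = 0.9774.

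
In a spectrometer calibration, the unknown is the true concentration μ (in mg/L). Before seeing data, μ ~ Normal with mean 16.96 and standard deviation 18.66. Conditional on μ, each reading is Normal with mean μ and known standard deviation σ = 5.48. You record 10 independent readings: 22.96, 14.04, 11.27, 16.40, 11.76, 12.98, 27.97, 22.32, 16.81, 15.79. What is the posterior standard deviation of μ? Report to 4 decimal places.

1.7255

For Normal data with known variance σ², a Normal(μ₀, σ₀²) prior on μ is conjugate. Posterior precision = 1/σ₀² + n/σ²; posterior mean is the precision-weighted average of μ₀ and x̄.
σ₀² = 18.66² = 348.1956, σ² = 5.48² = 30.0304; σ² + n·σ₀² = 30.0304 + 10·348.1956 = 3511.9864.
Posterior precision = 1/σ₀² + n/σ² = 1/348.1956 + 10/30.0304 = (σ² + n·σ₀²)/(σ₀²σ²) = 3511.9864/(348.1956·30.0304); posterior variance σₙ² = σ₀²σ²/(σ² + n·σ₀²) = 348.1956·30.0304/3511.9864 = 2.977362.
Posterior SD = √σₙ² = √(348.1956·30.0304/3511.9864) = 1.7255.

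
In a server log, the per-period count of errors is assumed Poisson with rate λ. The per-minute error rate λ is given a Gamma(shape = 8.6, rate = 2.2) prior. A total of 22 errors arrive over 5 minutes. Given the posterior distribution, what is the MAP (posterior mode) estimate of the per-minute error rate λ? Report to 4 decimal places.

4.1111

With a Gamma(shape α, rate β) prior, the Poisson likelihood is conjugate: the posterior is Gamma(α + ΣXᵢ, β + n).
Posterior: Gamma(α+S, β+n) = Gamma(8.6+22, 2.2+5) = Gamma(30.6, 7.2).
Mode of Gamma(α,β) for α≥1 is (α−1)/β = 29.6/7.2 = 4.1111.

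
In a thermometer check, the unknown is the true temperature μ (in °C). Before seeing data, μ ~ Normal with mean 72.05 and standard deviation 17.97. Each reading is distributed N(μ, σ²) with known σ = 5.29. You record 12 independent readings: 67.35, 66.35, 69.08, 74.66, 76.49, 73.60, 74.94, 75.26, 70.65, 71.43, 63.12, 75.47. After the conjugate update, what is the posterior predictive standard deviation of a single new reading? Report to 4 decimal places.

5.5045

For Normal data with known variance σ², a Normal(μ₀, σ₀²) prior on μ is conjugate. Posterior precision = 1/σ₀² + n/σ²; posterior mean is the precision-weighted average of μ₀ and x̄.
σ₀² = 17.97² = 322.9209, σ² = 5.29² = 27.9841; σ² + n·σ₀² = 27.9841 + 12·322.9209 = 3903.0349.
Posterior precision = 1/σ₀² + n/σ² = 1/322.9209 + 12/27.9841 = (σ² + n·σ₀²)/(σ₀²σ²) = 3903.0349/(322.9209·27.9841); posterior variance σₙ² = σ₀²σ²/(σ² + n·σ₀²) = 322.9209·27.9841/3903.0349 = 2.315288.
Predictive variance for one new observation = σₙ² + σ² = 322.9209·27.9841/3903.0349 + 27.9841 = σ²·(σ₀² + 3903.0349)/3903.0349 = 27.9841·4225.9558/3903.0349 = 30.299388; SD = √(27.9841·4225.9558/3903.0349) = 5.5045.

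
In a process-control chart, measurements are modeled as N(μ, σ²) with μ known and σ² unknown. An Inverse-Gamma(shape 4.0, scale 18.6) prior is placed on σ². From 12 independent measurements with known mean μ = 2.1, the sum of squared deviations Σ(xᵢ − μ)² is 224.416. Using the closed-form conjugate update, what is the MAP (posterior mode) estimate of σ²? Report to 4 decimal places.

With known mean μ and an Inverse-Gamma(α, β) prior on σ², the Normal likelihood is conjugate: posterior is Inv-Gamma(α + n/2, β + Σ(xᵢ−μ)²/2).
Posterior: Inv-Gamma(4.0 + 12/2, 18.6 + 224.416/2) = Inv-Gamma(10.00, 130.8080).
Mode = β/(α+1) = 130.8080/11.00 = 11.8916.

11.8916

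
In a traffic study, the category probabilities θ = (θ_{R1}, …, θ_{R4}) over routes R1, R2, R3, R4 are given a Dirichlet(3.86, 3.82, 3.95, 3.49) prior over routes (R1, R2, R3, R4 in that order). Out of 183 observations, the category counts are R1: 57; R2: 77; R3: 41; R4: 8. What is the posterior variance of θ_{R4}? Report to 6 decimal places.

0.000274

The Dirichlet prior is conjugate to the Multinomial likelihood: each posterior αⱼ = prior αⱼ + observed count nⱼ.
Posterior concentration: (60.86, 80.82, 44.95, 11.49), total = 198.12.
Var[θ_j] = α_j(Σα−α_j)/((Σα)²(Σα+1)) = 11.49·186.63/(198.12²·199.12) = 0.000274.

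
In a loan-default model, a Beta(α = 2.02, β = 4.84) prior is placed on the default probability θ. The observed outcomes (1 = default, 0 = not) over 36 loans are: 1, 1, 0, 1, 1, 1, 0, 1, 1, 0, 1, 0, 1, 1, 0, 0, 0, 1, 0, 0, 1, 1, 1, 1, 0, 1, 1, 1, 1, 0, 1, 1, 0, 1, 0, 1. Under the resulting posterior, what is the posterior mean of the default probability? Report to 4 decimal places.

The Beta prior is conjugate to a Binomial/Bernoulli likelihood; the update adds successes to α and failures to β.
Posterior: Beta(α+k, β+n−k) = Beta(2.02+23, 4.84+13) = Beta(25.02, 17.84).
Posterior mean = α/(α+β) = 25.02/42.86 = 0.5838.

0.5838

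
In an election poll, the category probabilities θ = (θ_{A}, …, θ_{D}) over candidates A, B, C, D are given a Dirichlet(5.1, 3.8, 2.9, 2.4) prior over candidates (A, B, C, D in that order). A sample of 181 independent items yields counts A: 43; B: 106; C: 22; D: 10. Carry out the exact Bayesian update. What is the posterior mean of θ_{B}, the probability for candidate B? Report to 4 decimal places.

The Dirichlet prior is conjugate to the Multinomial likelihood: each posterior αⱼ = prior αⱼ + observed count nⱼ.
Posterior concentration: (48.1, 109.8, 24.9, 12.4), total = 195.2.
E[θ_{B}|data] = α_{B}/Σα = 109.8/195.2 = 0.5625.

0.5625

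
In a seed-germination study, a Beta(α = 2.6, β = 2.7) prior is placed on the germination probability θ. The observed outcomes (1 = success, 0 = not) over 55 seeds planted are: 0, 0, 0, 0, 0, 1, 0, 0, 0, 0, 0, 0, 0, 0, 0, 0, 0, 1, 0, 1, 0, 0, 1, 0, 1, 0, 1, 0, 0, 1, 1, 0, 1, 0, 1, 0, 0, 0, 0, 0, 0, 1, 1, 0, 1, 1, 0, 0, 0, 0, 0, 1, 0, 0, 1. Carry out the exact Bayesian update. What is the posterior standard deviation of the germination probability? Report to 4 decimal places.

The Beta prior is conjugate to a Binomial/Bernoulli likelihood; the update adds successes to α and failures to β.
Posterior: Beta(α+k, β+n−k) = Beta(2.6+16, 2.7+39) = Beta(18.6, 41.7).
Var = αβ/((α+β)²(α+β+1)) = 18.6·41.7/(60.3²·61.3) = 0.00347980; SD = √0.00347980 = 0.0590.

0.0590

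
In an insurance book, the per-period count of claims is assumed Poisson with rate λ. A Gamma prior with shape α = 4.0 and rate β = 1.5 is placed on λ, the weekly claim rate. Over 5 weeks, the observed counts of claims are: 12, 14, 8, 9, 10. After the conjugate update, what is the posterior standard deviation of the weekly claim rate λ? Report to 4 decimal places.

With a Gamma(shape α, rate β) prior, the Poisson likelihood is conjugate: the posterior is Gamma(α + ΣXᵢ, β + n).
Sum of counts S = 53 over n = 5 weeks.
Posterior: Gamma(α+S, β+n) = Gamma(4.0+53, 1.5+5) = Gamma(57.0, 6.5).
SD = √α/β = √57.0/6.5 = 1.1615.

1.1615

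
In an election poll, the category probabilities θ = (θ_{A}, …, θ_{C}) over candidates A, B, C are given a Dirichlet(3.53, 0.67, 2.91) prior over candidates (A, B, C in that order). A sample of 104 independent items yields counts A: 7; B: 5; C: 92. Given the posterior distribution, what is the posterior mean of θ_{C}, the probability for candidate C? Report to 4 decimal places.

0.8542

The Dirichlet prior is conjugate to the Multinomial likelihood: each posterior αⱼ = prior αⱼ + observed count nⱼ.
Posterior concentration: (10.53, 5.67, 94.91), total = 111.11.
E[θ_{C}|data] = α_{C}/Σα = 94.91/111.11 = 0.8542.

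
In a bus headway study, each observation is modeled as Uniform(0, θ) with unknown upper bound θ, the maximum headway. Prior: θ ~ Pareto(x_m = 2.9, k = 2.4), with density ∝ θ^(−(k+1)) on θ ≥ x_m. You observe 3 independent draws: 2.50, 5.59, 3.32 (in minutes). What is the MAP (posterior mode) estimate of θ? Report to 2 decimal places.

5.59

A Pareto(scale x_m, shape k) prior on the upper bound θ of Uniform(0, θ) is conjugate: posterior is Pareto(max(x_m, max xᵢ), k + n).
Sample maximum = 5.59; prior scale x_m = 2.9 → posterior scale = max = 5.59.
Posterior shape = 2.4 + 3 = 5.4.
The Pareto density is decreasing on [x_m, ∞), so the mode is x_m = 5.59.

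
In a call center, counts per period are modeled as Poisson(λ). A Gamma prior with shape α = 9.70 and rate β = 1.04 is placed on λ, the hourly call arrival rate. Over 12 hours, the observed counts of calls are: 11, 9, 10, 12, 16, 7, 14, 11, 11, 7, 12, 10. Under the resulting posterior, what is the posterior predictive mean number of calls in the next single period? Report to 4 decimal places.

With a Gamma(shape α, rate β) prior, the Poisson likelihood is conjugate: the posterior is Gamma(α + ΣXᵢ, β + n).
Sum of counts S = 130 over n = 12 hours.
Posterior: Gamma(α+S, β+n) = Gamma(9.70+130, 1.04+12) = Gamma(139.70, 13.04).
The predictive distribution for one future period is NegBinom with mean α/β = 10.7132.

10.7132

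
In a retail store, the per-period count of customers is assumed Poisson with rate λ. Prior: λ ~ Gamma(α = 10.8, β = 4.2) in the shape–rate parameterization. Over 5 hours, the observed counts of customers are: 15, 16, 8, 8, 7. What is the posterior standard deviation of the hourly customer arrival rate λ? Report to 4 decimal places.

With a Gamma(shape α, rate β) prior, the Poisson likelihood is conjugate: the posterior is Gamma(α + ΣXᵢ, β + n).
Sum of counts S = 54 over n = 5 hours.
Posterior: Gamma(α+S, β+n) = Gamma(10.8+54, 4.2+5) = Gamma(64.8, 9.2).
SD = √α/β = √64.8/9.2 = 0.8750.

0.8750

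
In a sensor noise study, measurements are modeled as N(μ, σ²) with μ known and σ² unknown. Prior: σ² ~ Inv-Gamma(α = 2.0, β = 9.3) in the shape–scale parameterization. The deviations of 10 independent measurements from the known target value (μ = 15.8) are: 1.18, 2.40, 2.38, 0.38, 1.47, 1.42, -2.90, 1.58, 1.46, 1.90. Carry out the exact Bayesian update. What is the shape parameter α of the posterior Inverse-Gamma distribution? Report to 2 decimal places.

With known mean μ and an Inverse-Gamma(α, β) prior on σ², the Normal likelihood is conjugate: posterior is Inv-Gamma(α + n/2, β + Σ(xᵢ−μ)²/2).
Σ(xᵢ−μ)² = (1.18)² + (2.40)² + (2.38)² + (0.38)² + (1.47)² + (1.42)² + (-2.90)² + (1.58)² + (1.46)² + (1.90)² = 33.7865.
Posterior: Inv-Gamma(2.0 + 10/2, 9.3 + 33.7865/2) = Inv-Gamma(7.00, 26.19325).
Posterior α = 7.00.

7.00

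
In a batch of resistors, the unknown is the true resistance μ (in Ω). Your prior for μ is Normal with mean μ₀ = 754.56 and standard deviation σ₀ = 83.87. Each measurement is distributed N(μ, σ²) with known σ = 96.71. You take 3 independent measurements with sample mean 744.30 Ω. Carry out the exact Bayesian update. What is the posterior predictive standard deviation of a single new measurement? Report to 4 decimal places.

For Normal data with known variance σ², a Normal(μ₀, σ₀²) prior on μ is conjugate. Posterior precision = 1/σ₀² + n/σ²; posterior mean is the precision-weighted average of μ₀ and x̄.
σ₀² = 83.87² = 7034.1769, σ² = 96.71² = 9352.8241; σ² + n·σ₀² = 9352.8241 + 3·7034.1769 = 30455.3548.
Posterior precision = 1/σ₀² + n/σ² = 1/7034.1769 + 3/9352.8241 = (σ² + n·σ₀²)/(σ₀²σ²) = 30455.3548/(7034.1769·9352.8241); posterior variance σₙ² = σ₀²σ²/(σ² + n·σ₀²) = 7034.1769·9352.8241/30455.3548 = 2160.192179.
Predictive variance for one new observation = σₙ² + σ² = 7034.1769·9352.8241/30455.3548 + 9352.8241 = σ²·(σ₀² + 30455.3548)/30455.3548 = 9352.8241·37489.5317/30455.3548 = 11513.016279; SD = √(9352.8241·37489.5317/30455.3548) = 107.2987.

107.2987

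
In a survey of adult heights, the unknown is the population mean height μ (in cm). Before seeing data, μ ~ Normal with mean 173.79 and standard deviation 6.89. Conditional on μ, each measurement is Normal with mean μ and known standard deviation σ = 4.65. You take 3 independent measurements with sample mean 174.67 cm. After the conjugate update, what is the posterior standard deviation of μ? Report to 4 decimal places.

For Normal data with known variance σ², a Normal(μ₀, σ₀²) prior on μ is conjugate. Posterior precision = 1/σ₀² + n/σ²; posterior mean is the precision-weighted average of μ₀ and x̄.
σ₀² = 6.89² = 47.4721, σ² = 4.65² = 21.6225; σ² + n·σ₀² = 21.6225 + 3·47.4721 = 164.0388.
Posterior precision = 1/σ₀² + n/σ² = 1/47.4721 + 3/21.6225 = (σ² + n·σ₀²)/(σ₀²σ²) = 164.0388/(47.4721·21.6225); posterior variance σₙ² = σ₀²σ²/(σ² + n·σ₀²) = 47.4721·21.6225/164.0388 = 6.257455.
Posterior SD = √σₙ² = √(47.4721·21.6225/164.0388) = 2.5015.

2.5015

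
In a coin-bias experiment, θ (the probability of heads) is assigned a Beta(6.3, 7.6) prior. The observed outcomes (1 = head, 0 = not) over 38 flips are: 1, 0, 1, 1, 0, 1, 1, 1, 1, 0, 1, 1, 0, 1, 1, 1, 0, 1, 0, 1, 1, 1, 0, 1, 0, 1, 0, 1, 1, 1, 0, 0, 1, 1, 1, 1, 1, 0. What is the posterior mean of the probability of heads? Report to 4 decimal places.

0.6224

The Beta prior is conjugate to a Binomial/Bernoulli likelihood; the update adds successes to α and failures to β.
Posterior: Beta(α+k, β+n−k) = Beta(6.3+26, 7.6+12) = Beta(32.3, 19.6).
Posterior mean = α/(α+β) = 32.3/51.9 = 0.6224.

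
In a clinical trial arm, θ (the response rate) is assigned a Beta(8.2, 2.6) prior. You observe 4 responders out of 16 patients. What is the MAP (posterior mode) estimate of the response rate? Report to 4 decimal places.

The Beta prior is conjugate to a Binomial/Bernoulli likelihood; the update adds successes to α and failures to β.
Posterior: Beta(α+k, β+n−k) = Beta(8.2+4, 2.6+12) = Beta(12.2, 14.6).
Mode of Beta(a,b) for a,b>1 is (a−1)/(a+b−2) = 11.2/24.8 = 0.4516.

0.4516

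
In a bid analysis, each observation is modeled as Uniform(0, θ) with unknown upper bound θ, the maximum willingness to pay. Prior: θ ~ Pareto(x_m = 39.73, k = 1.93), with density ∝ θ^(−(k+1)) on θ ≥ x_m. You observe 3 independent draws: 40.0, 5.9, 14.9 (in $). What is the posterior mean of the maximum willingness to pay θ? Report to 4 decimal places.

A Pareto(scale x_m, shape k) prior on the upper bound θ of Uniform(0, θ) is conjugate: posterior is Pareto(max(x_m, max xᵢ), k + n).
Sample maximum = 40.0; prior scale x_m = 39.73 → posterior scale = max = 40.00.
Posterior shape = 1.93 + 3 = 4.93.
E[θ|data] = k·x_m/(k−1) = 4.93·40.00/3.93 = 50.1781.

50.1781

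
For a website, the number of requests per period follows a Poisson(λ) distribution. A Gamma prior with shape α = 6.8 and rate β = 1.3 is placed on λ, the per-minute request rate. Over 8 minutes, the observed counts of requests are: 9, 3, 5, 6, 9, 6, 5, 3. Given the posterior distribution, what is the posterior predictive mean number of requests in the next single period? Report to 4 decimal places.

5.6774

With a Gamma(shape α, rate β) prior, the Poisson likelihood is conjugate: the posterior is Gamma(α + ΣXᵢ, β + n).
Sum of counts S = 46 over n = 8 minutes.
Posterior: Gamma(α+S, β+n) = Gamma(6.8+46, 1.3+8) = Gamma(52.8, 9.3).
The predictive distribution for one future period is NegBinom with mean α/β = 5.6774.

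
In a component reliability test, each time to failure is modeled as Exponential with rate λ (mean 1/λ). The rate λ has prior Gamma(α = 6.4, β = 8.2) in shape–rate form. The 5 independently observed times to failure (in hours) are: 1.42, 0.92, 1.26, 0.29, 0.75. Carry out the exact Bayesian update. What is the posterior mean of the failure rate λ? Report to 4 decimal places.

With a Gamma(shape α, rate β) prior on the exponential rate λ, the posterior after n observations with total T = Σxᵢ is Gamma(α+n, β+T).
Sum of observations T = 4.64 hours; n = 5.
Posterior: Gamma(6.4+5, 8.2+4.64) = Gamma(11.4, 12.84).
Posterior mean of λ = α/β = 11.4/12.84 = 0.8879.

0.8879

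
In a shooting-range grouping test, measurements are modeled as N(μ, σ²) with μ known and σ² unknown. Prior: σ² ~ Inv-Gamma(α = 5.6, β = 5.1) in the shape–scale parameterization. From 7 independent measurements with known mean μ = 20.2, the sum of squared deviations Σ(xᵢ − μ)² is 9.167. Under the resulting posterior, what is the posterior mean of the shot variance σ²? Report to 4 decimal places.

1.1955

With known mean μ and an Inverse-Gamma(α, β) prior on σ², the Normal likelihood is conjugate: posterior is Inv-Gamma(α + n/2, β + Σ(xᵢ−μ)²/2).
Posterior: Inv-Gamma(5.6 + 7/2, 5.1 + 9.167/2) = Inv-Gamma(9.10, 9.6835).
E[σ²|data] = β/(α−1) = 9.6835/8.10 = 1.1955.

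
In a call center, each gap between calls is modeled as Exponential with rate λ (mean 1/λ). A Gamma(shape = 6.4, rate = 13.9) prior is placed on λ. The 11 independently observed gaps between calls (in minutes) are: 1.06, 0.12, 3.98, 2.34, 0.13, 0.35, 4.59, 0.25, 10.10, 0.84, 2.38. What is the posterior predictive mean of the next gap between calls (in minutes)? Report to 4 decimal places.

2.4415

With a Gamma(shape α, rate β) prior on the exponential rate λ, the posterior after n observations with total T = Σxᵢ is Gamma(α+n, β+T).
Sum of observations T = 26.14 minutes; n = 11.
Posterior: Gamma(6.4+11, 13.9+26.14) = Gamma(17.4, 40.04).
The predictive distribution for the next observation is Lomax; its mean is β/(α−1) = 40.04/16.4 = 2.4415.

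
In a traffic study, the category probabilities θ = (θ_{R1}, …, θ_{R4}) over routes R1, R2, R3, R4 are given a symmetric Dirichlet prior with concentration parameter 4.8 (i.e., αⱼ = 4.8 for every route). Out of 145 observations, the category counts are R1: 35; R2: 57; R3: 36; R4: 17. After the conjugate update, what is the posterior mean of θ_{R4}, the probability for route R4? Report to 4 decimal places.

The Dirichlet prior is conjugate to the Multinomial likelihood: each posterior αⱼ = prior αⱼ + observed count nⱼ.
Posterior concentration: (39.8, 61.8, 40.8, 21.8), total = 164.2.
E[θ_{R4}|data] = α_{R4}/Σα = 21.8/164.2 = 0.1328.

0.1328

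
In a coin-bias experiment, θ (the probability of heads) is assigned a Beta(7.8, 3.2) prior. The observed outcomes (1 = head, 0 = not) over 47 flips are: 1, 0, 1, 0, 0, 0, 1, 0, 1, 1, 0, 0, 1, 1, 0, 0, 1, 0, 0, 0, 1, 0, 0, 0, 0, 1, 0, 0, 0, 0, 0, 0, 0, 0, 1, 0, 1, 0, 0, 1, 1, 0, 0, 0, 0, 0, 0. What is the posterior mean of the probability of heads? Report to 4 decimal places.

The Beta prior is conjugate to a Binomial/Bernoulli likelihood; the update adds successes to α and failures to β.
Posterior: Beta(α+k, β+n−k) = Beta(7.8+14, 3.2+33) = Beta(21.8, 36.2).
Posterior mean = α/(α+β) = 21.8/58.0 = 0.3759.

0.3759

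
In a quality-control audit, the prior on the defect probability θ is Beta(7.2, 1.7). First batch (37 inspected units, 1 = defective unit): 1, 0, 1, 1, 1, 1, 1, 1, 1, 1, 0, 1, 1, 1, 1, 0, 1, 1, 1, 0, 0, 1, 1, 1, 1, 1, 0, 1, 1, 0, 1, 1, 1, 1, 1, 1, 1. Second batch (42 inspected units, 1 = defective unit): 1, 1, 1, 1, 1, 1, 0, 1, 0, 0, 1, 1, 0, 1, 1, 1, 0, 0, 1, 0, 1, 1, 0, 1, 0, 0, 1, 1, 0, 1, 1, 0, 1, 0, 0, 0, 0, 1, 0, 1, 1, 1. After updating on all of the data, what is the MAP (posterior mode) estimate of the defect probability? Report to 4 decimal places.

0.7125

The Beta prior is conjugate to a Binomial/Bernoulli likelihood; the update adds successes to α and failures to β.
After batch 1: Beta(7.2+30, 1.7+7) = Beta(37.2, 8.7).
After batch 2: Beta(37.2+25, 8.7+17) = Beta(62.2, 25.7).
Mode of Beta(a,b) for a,b>1 is (a−1)/(a+b−2) = 61.2/85.9 = 0.7125.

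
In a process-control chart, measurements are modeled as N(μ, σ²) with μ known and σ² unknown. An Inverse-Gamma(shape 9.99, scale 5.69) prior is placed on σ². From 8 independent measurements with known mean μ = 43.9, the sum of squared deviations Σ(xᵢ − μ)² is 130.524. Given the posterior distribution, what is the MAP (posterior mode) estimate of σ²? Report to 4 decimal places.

4.7333

With known mean μ and an Inverse-Gamma(α, β) prior on σ², the Normal likelihood is conjugate: posterior is Inv-Gamma(α + n/2, β + Σ(xᵢ−μ)²/2).
Posterior: Inv-Gamma(9.99 + 8/2, 5.69 + 130.524/2) = Inv-Gamma(13.99, 70.9520).
Mode = β/(α+1) = 70.9520/14.99 = 4.7333.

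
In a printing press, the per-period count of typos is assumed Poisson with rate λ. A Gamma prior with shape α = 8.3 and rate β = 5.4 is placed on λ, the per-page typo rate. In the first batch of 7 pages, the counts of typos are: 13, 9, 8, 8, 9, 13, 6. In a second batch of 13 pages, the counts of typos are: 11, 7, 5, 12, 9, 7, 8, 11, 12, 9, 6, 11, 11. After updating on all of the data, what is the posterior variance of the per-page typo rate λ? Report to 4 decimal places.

0.2996

With a Gamma(shape α, rate β) prior, the Poisson likelihood is conjugate: the posterior is Gamma(α + ΣXᵢ, β + n).
Batch 1: sum of counts S = 66 over n = 7 pages.
After batch 1: Gamma(α+S, β+n) = Gamma(8.3+66, 5.4+7) = Gamma(74.3, 12.4).
Batch 2: sum of counts S = 119 over n = 13 pages.
After batch 2: Gamma(α+S, β+n) = Gamma(74.3+119, 12.4+13) = Gamma(193.3, 25.4).
Var = α/β² = 193.3/25.4² = 0.2996.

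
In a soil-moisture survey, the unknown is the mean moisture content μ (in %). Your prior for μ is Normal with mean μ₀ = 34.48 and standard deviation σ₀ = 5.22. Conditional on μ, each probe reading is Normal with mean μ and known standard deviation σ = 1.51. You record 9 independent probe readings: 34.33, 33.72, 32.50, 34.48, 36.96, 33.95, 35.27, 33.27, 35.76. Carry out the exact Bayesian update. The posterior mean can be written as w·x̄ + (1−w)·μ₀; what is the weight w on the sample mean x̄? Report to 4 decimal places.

0.9908

For Normal data with known variance σ², a Normal(μ₀, σ₀²) prior on μ is conjugate. Posterior precision = 1/σ₀² + n/σ²; posterior mean is the precision-weighted average of μ₀ and x̄.
σ₀² = 5.22² = 27.2484, σ² = 1.51² = 2.2801. Prior precision 1/σ₀² = 1/27.2484; data precision n/σ² = 9/2.2801.
w = (n/σ²)/(1/σ₀² + n/σ²) = n·σ₀²/(σ² + n·σ₀²) = 9·27.2484/(2.2801 + 9·27.2484) = 245.2356/247.5157 = 0.9908.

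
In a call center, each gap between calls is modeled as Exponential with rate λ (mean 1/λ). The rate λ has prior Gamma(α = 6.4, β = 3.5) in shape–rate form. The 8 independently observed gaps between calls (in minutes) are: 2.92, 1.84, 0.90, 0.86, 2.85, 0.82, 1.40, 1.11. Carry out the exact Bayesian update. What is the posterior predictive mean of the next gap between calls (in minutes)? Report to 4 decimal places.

With a Gamma(shape α, rate β) prior on the exponential rate λ, the posterior after n observations with total T = Σxᵢ is Gamma(α+n, β+T).
Sum of observations T = 12.70 minutes; n = 8.
Posterior: Gamma(6.4+8, 3.5+12.70) = Gamma(14.4, 16.20).
The predictive distribution for the next observation is Lomax; its mean is β/(α−1) = 16.20/13.4 = 1.2090.

1.2090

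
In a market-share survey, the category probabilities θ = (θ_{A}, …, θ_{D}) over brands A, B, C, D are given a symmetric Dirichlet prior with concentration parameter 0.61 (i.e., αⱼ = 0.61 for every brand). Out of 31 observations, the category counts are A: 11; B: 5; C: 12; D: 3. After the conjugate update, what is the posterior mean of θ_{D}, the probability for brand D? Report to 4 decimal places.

0.1080

The Dirichlet prior is conjugate to the Multinomial likelihood: each posterior αⱼ = prior αⱼ + observed count nⱼ.
Posterior concentration: (11.61, 5.61, 12.61, 3.61), total = 33.44.
E[θ_{D}|data] = α_{D}/Σα = 3.61/33.44 = 0.1080.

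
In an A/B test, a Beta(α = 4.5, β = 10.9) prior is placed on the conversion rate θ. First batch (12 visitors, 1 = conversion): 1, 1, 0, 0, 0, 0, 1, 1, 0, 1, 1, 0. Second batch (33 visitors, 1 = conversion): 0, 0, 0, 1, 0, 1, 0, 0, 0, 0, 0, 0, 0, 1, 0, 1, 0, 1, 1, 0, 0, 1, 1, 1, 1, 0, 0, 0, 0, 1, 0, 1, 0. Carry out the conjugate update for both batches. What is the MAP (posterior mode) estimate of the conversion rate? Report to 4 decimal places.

The Beta prior is conjugate to a Binomial/Bernoulli likelihood; the update adds successes to α and failures to β.
After batch 1: Beta(4.5+6, 10.9+6) = Beta(10.5, 16.9).
After batch 2: Beta(10.5+12, 16.9+21) = Beta(22.5, 37.9).
Mode of Beta(a,b) for a,b>1 is (a−1)/(a+b−2) = 21.5/58.4 = 0.3682.

0.3682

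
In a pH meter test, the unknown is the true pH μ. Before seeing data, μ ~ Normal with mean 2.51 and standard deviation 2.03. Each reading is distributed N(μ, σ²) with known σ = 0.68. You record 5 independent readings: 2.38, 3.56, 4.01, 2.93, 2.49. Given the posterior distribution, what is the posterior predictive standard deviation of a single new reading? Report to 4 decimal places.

For Normal data with known variance σ², a Normal(μ₀, σ₀²) prior on μ is conjugate. Posterior precision = 1/σ₀² + n/σ²; posterior mean is the precision-weighted average of μ₀ and x̄.
σ₀² = 2.03² = 4.1209, σ² = 0.68² = 0.4624; σ² + n·σ₀² = 0.4624 + 5·4.1209 = 21.0669.
Posterior precision = 1/σ₀² + n/σ² = 1/4.1209 + 5/0.4624 = (σ² + n·σ₀²)/(σ₀²σ²) = 21.0669/(4.1209·0.4624); posterior variance σₙ² = σ₀²σ²/(σ² + n·σ₀²) = 4.1209·0.4624/21.0669 = 0.090450.
Predictive variance for one new observation = σₙ² + σ² = 4.1209·0.4624/21.0669 + 0.4624 = σ²·(σ₀² + 21.0669)/21.0669 = 0.4624·25.1878/21.0669 = 0.552850; SD = √(0.4624·25.1878/21.0669) = 0.7435.

0.7435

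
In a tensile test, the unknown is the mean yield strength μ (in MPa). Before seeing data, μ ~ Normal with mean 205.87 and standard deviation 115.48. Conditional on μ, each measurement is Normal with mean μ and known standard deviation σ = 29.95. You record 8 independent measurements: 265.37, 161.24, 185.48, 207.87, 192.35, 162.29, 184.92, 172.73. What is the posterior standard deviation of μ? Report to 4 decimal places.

For Normal data with known variance σ², a Normal(μ₀, σ₀²) prior on μ is conjugate. Posterior precision = 1/σ₀² + n/σ²; posterior mean is the precision-weighted average of μ₀ and x̄.
σ₀² = 115.48² = 13335.6304, σ² = 29.95² = 897.0025; σ² + n·σ₀² = 897.0025 + 8·13335.6304 = 107582.0457.
Posterior precision = 1/σ₀² + n/σ² = 1/13335.6304 + 8/897.0025 = (σ² + n·σ₀²)/(σ₀²σ²) = 107582.0457/(13335.6304·897.0025); posterior variance σₙ² = σ₀²σ²/(σ² + n·σ₀²) = 13335.6304·897.0025/107582.0457 = 111.190429.
Posterior SD = √σₙ² = √(13335.6304·897.0025/107582.0457) = 10.5447.

10.5447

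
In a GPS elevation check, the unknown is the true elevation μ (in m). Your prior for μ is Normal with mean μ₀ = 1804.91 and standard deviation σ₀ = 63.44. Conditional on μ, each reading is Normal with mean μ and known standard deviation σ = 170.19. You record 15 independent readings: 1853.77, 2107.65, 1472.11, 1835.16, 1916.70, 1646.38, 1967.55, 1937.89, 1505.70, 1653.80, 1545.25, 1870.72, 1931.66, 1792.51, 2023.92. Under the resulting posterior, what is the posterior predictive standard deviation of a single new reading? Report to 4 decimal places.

For Normal data with known variance σ², a Normal(μ₀, σ₀²) prior on μ is conjugate. Posterior precision = 1/σ₀² + n/σ²; posterior mean is the precision-weighted average of μ₀ and x̄.
σ₀² = 63.44² = 4024.6336, σ² = 170.19² = 28964.6361; σ² + n·σ₀² = 28964.6361 + 15·4024.6336 = 89334.1401.
Posterior precision = 1/σ₀² + n/σ² = 1/4024.6336 + 15/28964.6361 = (σ² + n·σ₀²)/(σ₀²σ²) = 89334.1401/(4024.6336·28964.6361); posterior variance σₙ² = σ₀²σ²/(σ² + n·σ₀²) = 4024.6336·28964.6361/89334.1401 = 1304.899197.
Predictive variance for one new observation = σₙ² + σ² = 4024.6336·28964.6361/89334.1401 + 28964.6361 = σ²·(σ₀² + 89334.1401)/89334.1401 = 28964.6361·93358.7737/89334.1401 = 30269.535297; SD = √(28964.6361·93358.7737/89334.1401) = 173.9814.

173.9814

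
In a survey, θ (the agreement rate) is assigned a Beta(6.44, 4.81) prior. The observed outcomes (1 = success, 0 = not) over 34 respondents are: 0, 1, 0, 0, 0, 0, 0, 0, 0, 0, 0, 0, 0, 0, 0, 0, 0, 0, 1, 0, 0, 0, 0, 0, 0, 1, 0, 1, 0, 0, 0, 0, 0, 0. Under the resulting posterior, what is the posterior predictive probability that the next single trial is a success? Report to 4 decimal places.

0.2307

The Beta prior is conjugate to a Binomial/Bernoulli likelihood; the update adds successes to α and failures to β.
Posterior: Beta(α+k, β+n−k) = Beta(6.44+4, 4.81+30) = Beta(10.44, 34.81).
For a single future Bernoulli trial, P(success | data) = α/(α+β) = 0.2307.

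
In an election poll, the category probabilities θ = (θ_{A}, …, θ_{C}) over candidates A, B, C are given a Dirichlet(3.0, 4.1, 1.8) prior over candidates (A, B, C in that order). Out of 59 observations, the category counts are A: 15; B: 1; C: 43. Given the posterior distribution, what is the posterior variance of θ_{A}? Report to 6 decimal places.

The Dirichlet prior is conjugate to the Multinomial likelihood: each posterior αⱼ = prior αⱼ + observed count nⱼ.
Posterior concentration: (18.0, 5.1, 44.8), total = 67.9.
Var[θ_j] = α_j(Σα−α_j)/((Σα)²(Σα+1)) = 18.0·49.9/(67.9²·68.9) = 0.002828.

0.002828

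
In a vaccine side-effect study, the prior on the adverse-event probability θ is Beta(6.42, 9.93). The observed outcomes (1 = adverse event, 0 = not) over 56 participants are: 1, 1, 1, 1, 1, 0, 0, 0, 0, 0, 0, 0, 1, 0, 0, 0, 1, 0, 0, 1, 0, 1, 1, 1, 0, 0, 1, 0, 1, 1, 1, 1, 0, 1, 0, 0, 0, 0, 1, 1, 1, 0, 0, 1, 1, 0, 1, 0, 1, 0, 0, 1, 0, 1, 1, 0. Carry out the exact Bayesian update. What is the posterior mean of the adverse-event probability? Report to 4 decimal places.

0.4619

The Beta prior is conjugate to a Binomial/Bernoulli likelihood; the update adds successes to α and failures to β.
Posterior: Beta(α+k, β+n−k) = Beta(6.42+27, 9.93+29) = Beta(33.42, 38.93).
Posterior mean = α/(α+β) = 33.42/72.35 = 0.4619.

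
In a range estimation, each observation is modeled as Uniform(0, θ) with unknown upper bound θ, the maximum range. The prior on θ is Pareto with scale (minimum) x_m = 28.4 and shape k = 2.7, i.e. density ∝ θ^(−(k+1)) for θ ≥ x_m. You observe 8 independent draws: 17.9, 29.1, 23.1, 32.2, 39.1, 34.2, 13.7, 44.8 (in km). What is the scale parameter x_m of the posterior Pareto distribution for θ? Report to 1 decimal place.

A Pareto(scale x_m, shape k) prior on the upper bound θ of Uniform(0, θ) is conjugate: posterior is Pareto(max(x_m, max xᵢ), k + n).
Sample maximum = 44.8; prior scale x_m = 28.4 → posterior scale = max = 44.8.
Posterior shape = 2.7 + 8 = 10.7.
Posterior scale x_m = 44.8.

44.8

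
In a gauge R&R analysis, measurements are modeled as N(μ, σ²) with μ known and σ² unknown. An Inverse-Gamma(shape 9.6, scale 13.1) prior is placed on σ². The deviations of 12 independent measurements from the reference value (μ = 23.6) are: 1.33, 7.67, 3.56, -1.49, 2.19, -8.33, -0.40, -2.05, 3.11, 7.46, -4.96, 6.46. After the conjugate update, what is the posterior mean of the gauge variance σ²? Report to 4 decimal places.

10.6814

With known mean μ and an Inverse-Gamma(α, β) prior on σ², the Normal likelihood is conjugate: posterior is Inv-Gamma(α + n/2, β + Σ(xᵢ−μ)²/2).
Σ(xᵢ−μ)² = (1.33)² + (7.67)² + (3.56)² + (-1.49)² + (2.19)² + (-8.33)² + (-0.40)² + (-2.05)² + (3.11)² + (7.46)² + (-4.96)² + (6.46)² = 285.6959.
Posterior: Inv-Gamma(9.6 + 12/2, 13.1 + 285.6959/2) = Inv-Gamma(15.60, 155.94795).
E[σ²|data] = β/(α−1) = 155.94795/14.60 = 10.6814.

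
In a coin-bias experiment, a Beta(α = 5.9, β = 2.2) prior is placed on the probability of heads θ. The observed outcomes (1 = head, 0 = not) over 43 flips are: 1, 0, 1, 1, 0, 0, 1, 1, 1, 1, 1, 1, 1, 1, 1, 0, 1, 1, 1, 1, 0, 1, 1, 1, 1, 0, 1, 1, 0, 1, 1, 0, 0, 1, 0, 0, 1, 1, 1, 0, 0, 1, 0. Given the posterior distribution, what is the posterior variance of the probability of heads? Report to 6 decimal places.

0.004156

The Beta prior is conjugate to a Binomial/Bernoulli likelihood; the update adds successes to α and failures to β.
Posterior: Beta(α+k, β+n−k) = Beta(5.9+29, 2.2+14) = Beta(34.9, 16.2).
Var = αβ/((α+β)²(α+β+1)) = 34.9·16.2/(51.1²·52.1) = 0.004156.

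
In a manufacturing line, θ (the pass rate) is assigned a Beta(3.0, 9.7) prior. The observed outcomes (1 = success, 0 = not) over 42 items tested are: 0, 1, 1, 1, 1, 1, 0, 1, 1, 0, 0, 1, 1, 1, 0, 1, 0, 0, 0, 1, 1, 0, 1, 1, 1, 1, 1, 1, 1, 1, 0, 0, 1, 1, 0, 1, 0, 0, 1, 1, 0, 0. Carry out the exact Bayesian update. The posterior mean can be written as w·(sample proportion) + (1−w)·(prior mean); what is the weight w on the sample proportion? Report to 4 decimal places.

0.7678

The Beta prior is conjugate to a Binomial/Bernoulli likelihood; the update adds successes to α and failures to β.
Posterior mean = (α₀+k)/(α₀+β₀+n) = [n/(α₀+β₀+n)]·(k/n) + [(α₀+β₀)/(α₀+β₀+n)]·α₀/(α₀+β₀), so only n and the prior enter the weight.
The weight on the data is w = n/(α₀+β₀+n) = 42/(3.0+9.7+42) = 42/54.7 = 0.7678.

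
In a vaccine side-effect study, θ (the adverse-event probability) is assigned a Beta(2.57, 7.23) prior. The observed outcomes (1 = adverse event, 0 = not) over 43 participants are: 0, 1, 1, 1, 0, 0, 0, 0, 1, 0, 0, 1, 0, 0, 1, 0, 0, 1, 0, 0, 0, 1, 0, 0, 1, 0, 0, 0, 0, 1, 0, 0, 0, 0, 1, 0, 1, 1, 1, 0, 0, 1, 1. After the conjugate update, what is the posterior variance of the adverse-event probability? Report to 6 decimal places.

The Beta prior is conjugate to a Binomial/Bernoulli likelihood; the update adds successes to α and failures to β.
Posterior: Beta(α+k, β+n−k) = Beta(2.57+16, 7.23+27) = Beta(18.57, 34.23).
Var = αβ/((α+β)²(α+β+1)) = 18.57·34.23/(52.80²·53.80) = 0.004238.

0.004238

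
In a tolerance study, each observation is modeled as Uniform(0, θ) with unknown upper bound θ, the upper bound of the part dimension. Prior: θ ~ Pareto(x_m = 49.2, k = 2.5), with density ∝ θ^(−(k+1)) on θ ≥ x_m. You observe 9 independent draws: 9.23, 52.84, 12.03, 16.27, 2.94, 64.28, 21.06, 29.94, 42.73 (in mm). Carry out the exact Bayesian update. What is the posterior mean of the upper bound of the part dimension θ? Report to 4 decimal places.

70.4019

A Pareto(scale x_m, shape k) prior on the upper bound θ of Uniform(0, θ) is conjugate: posterior is Pareto(max(x_m, max xᵢ), k + n).
Sample maximum = 64.28; prior scale x_m = 49.2 → posterior scale = max = 64.28.
Posterior shape = 2.5 + 9 = 11.5.
E[θ|data] = k·x_m/(k−1) = 11.5·64.28/10.5 = 70.4019.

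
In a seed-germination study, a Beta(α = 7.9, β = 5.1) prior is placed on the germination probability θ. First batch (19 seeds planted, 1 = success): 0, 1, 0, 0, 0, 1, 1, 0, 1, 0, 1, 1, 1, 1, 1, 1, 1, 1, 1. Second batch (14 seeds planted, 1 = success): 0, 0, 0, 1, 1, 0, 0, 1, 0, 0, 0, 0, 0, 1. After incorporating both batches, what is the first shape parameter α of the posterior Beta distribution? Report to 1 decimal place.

24.9

The Beta prior is conjugate to a Binomial/Bernoulli likelihood; the update adds successes to α and failures to β.
After batch 1: Beta(7.9+13, 5.1+6) = Beta(20.9, 11.1).
After batch 2: Beta(20.9+4, 11.1+10) = Beta(24.9, 21.1).
Posterior α = 24.9.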